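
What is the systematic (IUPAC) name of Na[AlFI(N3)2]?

The 1 sodium counter-ion carries a total charge of +1, so each complex ion is 1−.
Ligand charges: 1×fluoro (-1 each), 2×azido (-1 each), 1×iodo (-1 each); total -4. So Al + (-4) = 1−, giving Al = +3.
Ligands are named alphabetically: azido before fluoro before iodo.
The complex ion is anionic, so aluminium takes the -ate form aluminate(III).

sodium diazidofluoroiodoaluminate(III)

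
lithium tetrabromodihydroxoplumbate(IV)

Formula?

Li2[PbBr4(OH)2]

Ligands: 4 bromo (Br, -1), 2 hydroxo (OH, -1). Ligand charge sum = -6.
With Pb in oxidation state +4, the complex ion is [Pb...]^2−.
Charge balance with lithium (+1) requires 1 complex ion per 2 lithium.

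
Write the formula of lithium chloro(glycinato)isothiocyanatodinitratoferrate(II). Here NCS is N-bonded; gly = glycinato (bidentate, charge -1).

Ligands: 1 chloro (Cl, -1), 2 nitrato (NO3, -1), 1 isothiocyanato (NCS, -1), 1 glycinato (gly, -1). Ligand charge sum = -5.
Charge balance with lithium (+1) requires 1 complex ion per 3 lithium.

Li3[FeCl(gly)(NCS)(NO3)2]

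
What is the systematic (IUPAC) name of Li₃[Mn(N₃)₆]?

lithium hexaazidomanganate(III)

The 3 lithium counter-ions carry a total charge of +3, so each complex ion is 3−.
Ligand charges: 6×azido (-1 each); total -6. So Mn + (-6) = 3−, giving Mn = +3.
The complex ion is anionic, so manganese takes the -ate form manganate(III).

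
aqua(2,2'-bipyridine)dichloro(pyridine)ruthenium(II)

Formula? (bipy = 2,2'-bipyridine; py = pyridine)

[Ru(bipy)Cl2(H2O)(py)]

Ligands: 1 aqua (H2O, neutral), 2 chloro (Cl, -1), 1 2,2'-bipyridine (bipy, neutral), 1 pyridine (py, neutral). Ligand charge sum = -2.
With Ru in oxidation state +2, the complex ion is [Ru...].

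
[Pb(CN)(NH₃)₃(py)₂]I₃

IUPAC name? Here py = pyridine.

The 3 iodide counter-ions carry a total charge of -3, so each complex ion is 3+.
Ligand charges: 1×cyano (-1 each), 2×pyridine (neutral), 3×ammine (neutral); total -1. So Pb + (-1) = 3+, giving Pb = +4.
Ligands are named alphabetically: ammine before cyano before pyridine.

triamminecyanobis(pyridine)lead(IV) iodide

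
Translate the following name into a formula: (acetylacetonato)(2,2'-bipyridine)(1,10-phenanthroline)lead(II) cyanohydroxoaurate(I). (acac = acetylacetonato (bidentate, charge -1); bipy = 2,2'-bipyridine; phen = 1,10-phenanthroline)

[Pb(acac)(bipy)(phen)][Au(CN)(OH)]

Cation [Pb…]: ligand charges -1, Pb(II) ⇒ ion charge 1+.
Anion [Au…]: ligand charges -2, Au(I) ⇒ ion charge 1−.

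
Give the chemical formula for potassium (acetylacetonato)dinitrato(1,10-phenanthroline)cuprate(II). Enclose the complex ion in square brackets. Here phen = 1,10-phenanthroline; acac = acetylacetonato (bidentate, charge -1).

K[Cu(acac)(NO3)2(phen)]

Ligands: 1 1,10-phenanthroline (phen, neutral), 1 acetylacetonato (acac, -1), 2 nitrato (NO3, -1). Ligand charge sum = -3.
With Cu in oxidation state +2, the complex ion is [Cu...]^1−.
Charge balance with potassium (+1) requires 1 complex ion per 1 potassium.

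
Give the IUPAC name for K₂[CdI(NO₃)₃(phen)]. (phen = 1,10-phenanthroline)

potassium iodotrinitrato(1,10-phenanthroline)cadmate(II)

The 2 potassium counter-ions carry a total charge of +2, so each complex ion is 2−.
Ligand charges: 1×1,10-phenanthroline (neutral), 1×iodo (-1 each), 3×nitrato (-1 each); total -4. So Cd + (-4) = 2−, giving Cd = +2.
The complex ion is anionic, so cadmium takes the -ate form cadmate(II).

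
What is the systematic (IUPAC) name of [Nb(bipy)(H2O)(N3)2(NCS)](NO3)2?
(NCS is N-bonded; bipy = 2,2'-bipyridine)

aquadiazido(2,2'-bipyridine)isothiocyanatoniobium(V) nitrate

The 2 nitrate counter-ions carry a total charge of -2, so each complex ion is 2+.
Ligand charges: 2×azido (-1 each), 1×isothiocyanato (-1 each), 1×aqua (neutral), 1×2,2'-bipyridine (neutral); total -3. So Nb + (-3) = 2+, giving Nb = +5.
Ligands are named alphabetically: aqua before azido before bipyridine before isothiocyanato.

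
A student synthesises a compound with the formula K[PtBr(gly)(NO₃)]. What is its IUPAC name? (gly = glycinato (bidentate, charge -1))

The 1 potassium counter-ion carries a total charge of +1, so each complex ion is 1−.
Ligand charges: 1×nitrato (-1 each), 1×glycinato (-1 each), 1×bromo (-1 each); total -3. So Pt + (-3) = 1−, giving Pt = +2.
Ligands are named alphabetically: bromo before glycinato before nitrato.
The complex ion is anionic, so platinum takes the -ate form platinate(II).

potassium bromo(glycinato)nitratoplatinate(II)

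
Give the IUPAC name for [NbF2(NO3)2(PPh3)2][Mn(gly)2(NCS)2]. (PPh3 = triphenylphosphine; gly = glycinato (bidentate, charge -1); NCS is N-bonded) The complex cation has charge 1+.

difluorodinitratobis(triphenylphosphine)niobium(V) bis(glycinato)diisothiocyanatomanganate(III)

The complex cation is given as 1+; its ligand charges sum to -4, so Nb = +5.
A 1:1 salt means the anion carries the equal and opposite charge, 1−.
Anion: ligand charges sum to -4; for the ion to be 1−, Mn = +3.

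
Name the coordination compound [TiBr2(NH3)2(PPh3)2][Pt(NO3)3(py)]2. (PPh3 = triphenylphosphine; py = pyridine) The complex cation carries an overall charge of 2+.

Both ions are complex: the cation is named first with the plain metal name, the anion second with the -ate form; each ion's ligands are alphabetised independently.
The complex cation is given as 2+; its ligand charges sum to -2, so Ti = +4.
With 2 anions per cation, each anion must be 2/2 = 1−.
Anion: ligand charges sum to -3; for the ion to be 1−, Pt = +2.

diamminedibromobis(triphenylphosphine)titanium(IV) trinitrato(pyridine)platinate(II)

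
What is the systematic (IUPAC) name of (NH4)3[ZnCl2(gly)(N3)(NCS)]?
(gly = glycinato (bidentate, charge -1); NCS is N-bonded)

The 3 ammonium counter-ions carry a total charge of +3, so each complex ion is 3−.
Ligand charges: 1×glycinato (-1 each), 2×chloro (-1 each), 1×isothiocyanato (-1 each), 1×azido (-1 each); total -5. So Zn + (-5) = 3−, giving Zn = +2.
Ligands are named alphabetically: azido before chloro before glycinato before isothiocyanato.
The complex ion is anionic, so zinc takes the -ate form zincate(II).

ammonium azidodichloro(glycinato)isothiocyanatozincate(II)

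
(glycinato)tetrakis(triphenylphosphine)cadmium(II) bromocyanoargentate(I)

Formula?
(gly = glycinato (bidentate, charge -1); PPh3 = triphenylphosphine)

Cation [Cd…]: ligand charges -1, Cd(II) ⇒ ion charge 1+.
Anion [Ag…]: ligand charges -2, Ag(I) ⇒ ion charge 1−.
One 1+ cation balances one 1− anion.

[Cd(gly)(PPh3)4][AgBr(CN)]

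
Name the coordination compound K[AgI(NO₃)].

The 1 potassium counter-ion carries a total charge of +1, so each complex ion is 1−.
Ligand charges: 1×nitrato (-1 each), 1×iodo (-1 each); total -2. So Ag + (-2) = 1−, giving Ag = +1.
Ligands are named alphabetically: iodo before nitrato.
The complex ion is anionic, so silver takes the -ate form argentate(I).

potassium iodonitratoargentate(I)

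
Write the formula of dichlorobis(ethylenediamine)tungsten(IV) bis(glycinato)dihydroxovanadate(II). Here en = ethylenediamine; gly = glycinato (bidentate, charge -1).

[WCl2(en)2][V(gly)2(OH)2]

Cation [W…]: ligand charges -2, W(IV) ⇒ ion charge 2+.
Anion [V…]: ligand charges -4, V(II) ⇒ ion charge 2−.
One 2+ cation balances one 2− anion.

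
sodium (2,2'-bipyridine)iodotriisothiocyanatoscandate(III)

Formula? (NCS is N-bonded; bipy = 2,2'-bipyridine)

Na[Sc(bipy)I(NCS)3]

Ligands: 3 isothiocyanato (NCS, -1), 1 2,2'-bipyridine (bipy, neutral), 1 iodo (I, -1). Ligand charge sum = -4.
With Sc in oxidation state +3, the complex ion is [Sc...]^1−.
Charge balance with sodium (+1) requires 1 complex ion per 1 sodium.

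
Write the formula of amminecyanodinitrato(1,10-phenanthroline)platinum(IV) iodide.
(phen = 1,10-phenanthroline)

[Pt(CN)(NH3)(NO3)2(phen)]I

Ligands: 2 nitrato (NO3, -1), 1 1,10-phenanthroline (phen, neutral), 1 cyano (CN, -1), 1 ammine (NH3, neutral). Ligand charge sum = -3.
With Pt in oxidation state +4, the complex ion is [Pt...]^1+.
Charge balance with iodide (-1) requires 1 complex ion per 1 iodide.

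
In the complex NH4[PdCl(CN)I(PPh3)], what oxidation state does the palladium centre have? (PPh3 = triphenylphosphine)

+2

1 ammonium outside the brackets (+1 each) → the complex ion is 1−.
Ligand charges: 1×I = -1; 1×Cl = -1; 1×CN = -1; 1×PPh3 neutral; sum -3.
Pd + (-3) = 1− ⇒ Pd is +2.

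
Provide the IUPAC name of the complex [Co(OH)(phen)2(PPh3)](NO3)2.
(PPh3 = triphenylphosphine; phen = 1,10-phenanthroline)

hydroxobis(1,10-phenanthroline)(triphenylphosphine)cobalt(III) nitrate

The 2 nitrate counter-ions carry a total charge of -2, so each complex ion is 2+.
Ligand charges: 1×triphenylphosphine (neutral), 2×1,10-phenanthroline (neutral), 1×hydroxo (-1 each); total -1. So Co + (-1) = 2+, giving Co = +3.
Ligands are named alphabetically: hydroxo before phenanthroline before triphenylphosphine.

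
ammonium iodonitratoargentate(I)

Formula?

NH4[AgI(NO3)]

Ligands: 1 iodo (I, -1), 1 nitrato (NO3, -1). Ligand charge sum = -2.
Charge balance with ammonium (+1) requires 1 complex ion per 1 ammonium.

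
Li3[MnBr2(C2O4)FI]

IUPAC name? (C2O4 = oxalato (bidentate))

lithium dibromofluoroiodooxalatomanganate(III)

The 3 lithium counter-ions carry a total charge of +3, so each complex ion is 3−.
Ligand charges: 1×iodo (-1 each), 2×bromo (-1 each), 1×oxalato (-2 each), 1×fluoro (-1 each); total -6. So Mn + (-6) = 3−, giving Mn = +3.
Ligands are named alphabetically: bromo before fluoro before iodo before oxalato.
The complex ion is anionic, so manganese takes the -ate form manganate(III).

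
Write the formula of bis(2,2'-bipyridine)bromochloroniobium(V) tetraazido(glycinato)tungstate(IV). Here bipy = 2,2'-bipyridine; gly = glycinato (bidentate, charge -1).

Cation [Nb…]: ligand charges -2, Nb(V) ⇒ ion charge 3+.
Anion [W…]: ligand charges -5, W(IV) ⇒ ion charge 1−.

[Nb(bipy)2BrCl][W(gly)(N3)4]3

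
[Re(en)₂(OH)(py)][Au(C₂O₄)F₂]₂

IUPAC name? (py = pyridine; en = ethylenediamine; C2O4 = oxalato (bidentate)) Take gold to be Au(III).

bis(ethylenediamine)hydroxo(pyridine)rhenium(III) difluorooxalatoaurate(III)

Au is given as +3; the anion's ligand charges sum to -4, so the complex anion is 1−.
With 2 anions per cation, the cation must be 2×1 = 2+.
Cation: ligand charges sum to -1; for the ion to be 2+, Re = +3.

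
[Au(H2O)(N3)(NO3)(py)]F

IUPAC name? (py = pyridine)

The 1 fluoride counter-ion carries a total charge of -1, so each complex ion is 1+.
Ligand charges: 1×aqua (neutral), 1×pyridine (neutral), 1×nitrato (-1 each), 1×azido (-1 each); total -2. So Au + (-2) = 1+, giving Au = +3.
Ligands are named alphabetically: aqua before azido before nitrato before pyridine.

aquaazidonitrato(pyridine)gold(III) fluoride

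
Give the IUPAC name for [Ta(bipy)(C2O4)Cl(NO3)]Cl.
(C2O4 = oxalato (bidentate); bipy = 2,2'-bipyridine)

(2,2'-bipyridine)chloronitratooxalatotantalum(V) chloride

The 1 chloride counter-ion carries a total charge of -1, so each complex ion is 1+.
Ligand charges: 1×nitrato (-1 each), 1×oxalato (-2 each), 1×chloro (-1 each), 1×2,2'-bipyridine (neutral); total -4. So Ta + (-4) = 1+, giving Ta = +5.
Ligands are named alphabetically: bipyridine before chloro before nitrato before oxalato.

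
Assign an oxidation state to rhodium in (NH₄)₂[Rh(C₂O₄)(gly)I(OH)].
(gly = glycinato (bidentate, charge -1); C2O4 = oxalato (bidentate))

+3

2 ammonium outside the brackets (+1 each) → the complex ion is 2−.
Ligand charges: 1×I = -1; 1×gly = -1; 1×OH = -1; 1×C2O4 = -2; sum -5.
Rh + (-5) = 2− ⇒ Rh is +3.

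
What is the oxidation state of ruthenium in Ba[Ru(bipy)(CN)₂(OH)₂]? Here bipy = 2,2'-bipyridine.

+2

1 barium outside the brackets (+2 each) → the complex ion is 2−.
Ligand charges: 1×bipy neutral; 2×CN = -2; 2×OH = -2; sum -4.
Ru + (-4) = 2− ⇒ Ru is +2.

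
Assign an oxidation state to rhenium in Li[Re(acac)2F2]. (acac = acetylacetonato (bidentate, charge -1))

1 lithium outside the brackets (+1 each) → the complex ion is 1−.
Ligand charges: 2×F = -2; 2×acac = -2; sum -4.
Re + (-4) = 1− ⇒ Re is +3.

+3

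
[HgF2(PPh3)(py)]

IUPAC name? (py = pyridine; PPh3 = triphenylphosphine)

There is no counter-ion, so the complex is neutral overall.
Ligand charges: 1×pyridine (neutral), 2×fluoro (-1 each), 1×triphenylphosphine (neutral); total -2. So Hg + (-2) = 0, giving Hg = +2.
Ligands are named alphabetically: fluoro before pyridine before triphenylphosphine.

difluoro(pyridine)(triphenylphosphine)mercury(II)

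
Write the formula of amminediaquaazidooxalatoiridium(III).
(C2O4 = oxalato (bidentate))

Ligands: 1 oxalato (C2O4, -2), 2 aqua (H2O, neutral), 1 ammine (NH3, neutral), 1 azido (N3, -1). Ligand charge sum = -3.
With Ir in oxidation state +3, the complex ion is [Ir...].

[Ir(C2O4)(H2O)2(N3)(NH3)]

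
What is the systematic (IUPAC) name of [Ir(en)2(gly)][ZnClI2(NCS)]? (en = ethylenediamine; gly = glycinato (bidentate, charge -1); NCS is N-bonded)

bis(ethylenediamine)(glycinato)iridium(III) chlorodiiodoisothiocyanatozincate(II)

Zinc is always +2 in its complexes; the anion's ligand charges sum to -4, so the complex anion is 2−.
A 1:1 salt means the cation carries the equal and opposite charge, 2+.
Cation: ligand charges sum to -1; for the ion to be 2+, Ir = +3.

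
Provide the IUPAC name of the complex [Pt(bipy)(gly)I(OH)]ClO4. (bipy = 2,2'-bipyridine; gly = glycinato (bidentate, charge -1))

(2,2'-bipyridine)(glycinato)hydroxoiodoplatinum(IV) perchlorate

The 1 perchlorate counter-ion carries a total charge of -1, so each complex ion is 1+.
Ligand charges: 1×hydroxo (-1 each), 1×2,2'-bipyridine (neutral), 1×iodo (-1 each), 1×glycinato (-1 each); total -3. So Pt + (-3) = 1+, giving Pt = +4.
Ligands are named alphabetically: bipyridine before glycinato before hydroxo before iodo.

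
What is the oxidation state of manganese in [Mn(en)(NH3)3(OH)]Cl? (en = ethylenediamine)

1 chloride outside the brackets (-1 each) → the complex ion is 1+.
Ligand charges: 3×NH3 neutral; 1×en neutral; 1×OH = -1; sum -1.
Mn + (-1) = 1+ ⇒ Mn is +2.

+2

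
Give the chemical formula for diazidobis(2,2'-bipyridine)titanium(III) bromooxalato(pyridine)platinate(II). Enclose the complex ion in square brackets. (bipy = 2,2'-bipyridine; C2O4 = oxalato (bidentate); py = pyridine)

[Ti(bipy)2(N3)2][PtBr(C2O4)(py)]

Cation [Ti…]: ligand charges -2, Ti(III) ⇒ ion charge 1+.
Anion [Pt…]: ligand charges -3, Pt(II) ⇒ ion charge 1−.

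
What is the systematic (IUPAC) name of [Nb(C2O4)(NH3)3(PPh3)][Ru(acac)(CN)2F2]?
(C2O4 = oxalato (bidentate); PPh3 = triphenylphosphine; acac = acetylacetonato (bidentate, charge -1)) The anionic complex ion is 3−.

triammineoxalato(triphenylphosphine)niobium(V) (acetylacetonato)dicyanodifluororuthenate(II)

The complex anion is given as 3−; its ligand charges sum to -5, so Ru = +2.
A 1:1 salt means the cation carries the equal and opposite charge, 3+.
Cation: ligand charges sum to -2; for the ion to be 3+, Nb = +5.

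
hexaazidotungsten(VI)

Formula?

[W(N3)6]

Ligands: 6 azido (N3, -1). Ligand charge sum = -6.
With W in oxidation state +6, the complex ion is [W...].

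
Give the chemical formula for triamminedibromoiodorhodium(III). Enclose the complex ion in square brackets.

[RhBr2I(NH3)3]

Ligands: 1 iodo (I, -1), 3 ammine (NH3, neutral), 2 bromo (Br, -1). Ligand charge sum = -3.
With Rh in oxidation state +3, the complex ion is [Rh...].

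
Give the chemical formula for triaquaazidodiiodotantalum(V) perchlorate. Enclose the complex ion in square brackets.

[Ta(H2O)3I2(N3)](ClO4)2

Ligands: 3 aqua (H2O, neutral), 1 azido (N3, -1), 2 iodo (I, -1). Ligand charge sum = -3.
With Ta in oxidation state +5, the complex ion is [Ta...]^2+.
Charge balance with perchlorate (-1) requires 1 complex ion per 2 perchlorate.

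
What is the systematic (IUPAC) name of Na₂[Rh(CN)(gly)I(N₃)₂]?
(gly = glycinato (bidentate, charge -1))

The 2 sodium counter-ions carry a total charge of +2, so each complex ion is 2−.
Ligand charges: 1×iodo (-1 each), 1×cyano (-1 each), 1×glycinato (-1 each), 2×azido (-1 each); total -5. So Rh + (-5) = 2−, giving Rh = +3.
Ligands are named alphabetically: azido before cyano before glycinato before iodo.
The complex ion is anionic, so rhodium takes the -ate form rhodate(III).

sodium diazidocyano(glycinato)iodorhodate(III)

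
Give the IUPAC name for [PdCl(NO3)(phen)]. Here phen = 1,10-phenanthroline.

There is no counter-ion, so the complex is neutral overall.
Ligand charges: 1×nitrato (-1 each), 1×chloro (-1 each), 1×1,10-phenanthroline (neutral); total -2. So Pd + (-2) = 0, giving Pd = +2.
Ligands are named alphabetically: chloro before nitrato before phenanthroline.

chloronitrato(1,10-phenanthroline)palladium(II)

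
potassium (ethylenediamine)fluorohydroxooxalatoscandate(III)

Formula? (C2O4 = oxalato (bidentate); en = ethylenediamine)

K[Sc(C2O4)(en)F(OH)]

Ligands: 1 oxalato (C2O4, -2), 1 hydroxo (OH, -1), 1 ethylenediamine (en, neutral), 1 fluoro (F, -1). Ligand charge sum = -4.
With Sc in oxidation state +3, the complex ion is [Sc...]^1−.
Charge balance with potassium (+1) requires 1 complex ion per 1 potassium.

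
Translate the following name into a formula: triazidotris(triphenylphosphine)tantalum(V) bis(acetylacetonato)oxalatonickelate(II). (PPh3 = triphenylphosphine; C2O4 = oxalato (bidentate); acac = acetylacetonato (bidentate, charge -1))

[Ta(N3)3(PPh3)3][Ni(acac)2(C2O4)]

Cation [Ta…]: ligand charges -3, Ta(V) ⇒ ion charge 2+.
Anion [Ni…]: ligand charges -4, Ni(II) ⇒ ion charge 2−.
One 2+ cation balances one 2− anion.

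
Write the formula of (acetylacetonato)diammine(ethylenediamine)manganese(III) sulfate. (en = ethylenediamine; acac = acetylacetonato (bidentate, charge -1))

[Mn(acac)(en)(NH3)2]SO4

Ligands: 2 ammine (NH3, neutral), 1 ethylenediamine (en, neutral), 1 acetylacetonato (acac, -1). Ligand charge sum = -1.
With Mn in oxidation state +3, the complex ion is [Mn...]^2+.
Charge balance with sulfate (-2) requires 1 complex ion per 1 sulfate.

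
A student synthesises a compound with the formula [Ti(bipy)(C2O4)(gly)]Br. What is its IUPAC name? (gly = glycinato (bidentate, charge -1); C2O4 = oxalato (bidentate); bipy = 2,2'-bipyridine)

The 1 bromide counter-ion carries a total charge of -1, so each complex ion is 1+.
Ligand charges: 1×glycinato (-1 each), 1×oxalato (-2 each), 1×2,2'-bipyridine (neutral); total -3. So Ti + (-3) = 1+, giving Ti = +4.
Ligands are named alphabetically: bipyridine before glycinato before oxalato.

(2,2'-bipyridine)(glycinato)oxalatotitanium(IV) bromide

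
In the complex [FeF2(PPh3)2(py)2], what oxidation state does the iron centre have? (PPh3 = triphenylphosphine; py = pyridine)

+2

No counter-ion: the bracketed complex is neutral.
Ligand charges: 2×PPh3 neutral; 2×F = -2; 2×py neutral; sum -2.
Fe + (-2) = 0 ⇒ Fe is +2.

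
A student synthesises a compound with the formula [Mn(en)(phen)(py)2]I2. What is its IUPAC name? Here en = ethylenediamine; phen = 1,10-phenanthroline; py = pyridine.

(ethylenediamine)(1,10-phenanthroline)bis(pyridine)manganese(II) iodide

The 2 iodide counter-ions carry a total charge of -2, so each complex ion is 2+.
Ligand charges: 1×ethylenediamine (neutral), 1×1,10-phenanthroline (neutral), 2×pyridine (neutral); total 0. So Mn + (0) = 2+, giving Mn = +2.
Ligands are named alphabetically: ethylenediamine before phenanthroline before pyridine.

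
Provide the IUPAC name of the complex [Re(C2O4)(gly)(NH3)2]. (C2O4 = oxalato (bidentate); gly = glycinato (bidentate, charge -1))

There is no counter-ion, so the complex is neutral overall.
Ligand charges: 2×ammine (neutral), 1×oxalato (-2 each), 1×glycinato (-1 each); total -3. So Re + (-3) = 0, giving Re = +3.
Ligands are named alphabetically: ammine before glycinato before oxalato.

diammine(glycinato)oxalatorhenium(III)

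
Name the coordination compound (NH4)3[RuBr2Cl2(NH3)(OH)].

The 3 ammonium counter-ions carry a total charge of +3, so each complex ion is 3−.
Ligand charges: 2×chloro (-1 each), 2×bromo (-1 each), 1×hydroxo (-1 each), 1×ammine (neutral); total -5. So Ru + (-5) = 3−, giving Ru = +2.
Ligands are named alphabetically: ammine before bromo before chloro before hydroxo.
The complex ion is anionic, so ruthenium takes the -ate form ruthenate(II).

ammonium amminedibromodichlorohydroxoruthenate(II)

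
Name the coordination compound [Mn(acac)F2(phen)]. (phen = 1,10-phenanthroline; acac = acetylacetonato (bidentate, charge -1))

(acetylacetonato)difluoro(1,10-phenanthroline)manganese(III)

There is no counter-ion, so the complex is neutral overall.
Ligand charges: 2×fluoro (-1 each), 1×1,10-phenanthroline (neutral), 1×acetylacetonato (-1 each); total -3. So Mn + (-3) = 0, giving Mn = +3.
Ligands are named alphabetically: acetylacetonato before fluoro before phenanthroline.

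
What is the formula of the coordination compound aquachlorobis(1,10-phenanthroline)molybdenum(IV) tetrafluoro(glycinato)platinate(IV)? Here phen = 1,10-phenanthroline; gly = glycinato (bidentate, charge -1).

Cation [Mo…]: ligand charges -1, Mo(IV) ⇒ ion charge 3+.
Anion [Pt…]: ligand charges -5, Pt(IV) ⇒ ion charge 1−.
One 3+ cation requires 3 of the 1− anion.

[MoCl(H2O)(phen)2][PtF4(gly)]3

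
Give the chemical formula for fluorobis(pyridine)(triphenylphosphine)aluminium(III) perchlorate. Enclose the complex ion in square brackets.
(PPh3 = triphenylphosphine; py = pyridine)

[AlF(PPh3)(py)2](ClO4)2

Ligands: 1 triphenylphosphine (PPh3, neutral), 2 pyridine (py, neutral), 1 fluoro (F, -1). Ligand charge sum = -1.
Charge balance with perchlorate (-1) requires 1 complex ion per 2 perchlorate.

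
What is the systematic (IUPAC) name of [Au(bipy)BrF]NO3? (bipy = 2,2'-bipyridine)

The 1 nitrate counter-ion carries a total charge of -1, so each complex ion is 1+.
Ligand charges: 1×bromo (-1 each), 1×2,2'-bipyridine (neutral), 1×fluoro (-1 each); total -2. So Au + (-2) = 1+, giving Au = +3.
Ligands are named alphabetically: bipyridine before bromo before fluoro.

(2,2'-bipyridine)bromofluorogold(III) nitrate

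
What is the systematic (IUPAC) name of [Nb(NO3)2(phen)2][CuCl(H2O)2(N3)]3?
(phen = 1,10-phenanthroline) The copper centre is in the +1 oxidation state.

dinitratobis(1,10-phenanthroline)niobium(V) diaquaazidochlorocuprate(I)

Both ions are complex: the cation is named first with the plain metal name, the anion second with the -ate form; each ion's ligands are alphabetised independently.
Cu is given as +1; the anion's ligand charges sum to -2, so the complex anion is 1−.
With 3 anions per cation, the cation must be 3×1 = 3+.
Cation: ligand charges sum to -2; for the ion to be 3+, Nb = +5.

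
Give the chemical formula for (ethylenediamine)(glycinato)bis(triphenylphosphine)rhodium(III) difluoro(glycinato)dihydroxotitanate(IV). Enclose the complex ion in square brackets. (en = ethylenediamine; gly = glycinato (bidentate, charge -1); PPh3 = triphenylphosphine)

Cation [Rh…]: ligand charges -1, Rh(III) ⇒ ion charge 2+.
Anion [Ti…]: ligand charges -5, Ti(IV) ⇒ ion charge 1−.

[Rh(en)(gly)(PPh3)2][TiF2(gly)(OH)2]2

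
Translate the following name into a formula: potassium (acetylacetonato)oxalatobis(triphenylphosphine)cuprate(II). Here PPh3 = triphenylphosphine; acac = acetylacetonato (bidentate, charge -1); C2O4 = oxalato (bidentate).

K[Cu(acac)(C2O4)(PPh3)2]

Ligands: 2 triphenylphosphine (PPh3, neutral), 1 acetylacetonato (acac, -1), 1 oxalato (C2O4, -2). Ligand charge sum = -3.
With Cu in oxidation state +2, the complex ion is [Cu...]^1−.
Charge balance with potassium (+1) requires 1 complex ion per 1 potassium.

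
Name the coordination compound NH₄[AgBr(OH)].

The 1 ammonium counter-ion carries a total charge of +1, so each complex ion is 1−.
Ligand charges: 1×hydroxo (-1 each), 1×bromo (-1 each); total -2. So Ag + (-2) = 1−, giving Ag = +1.
Ligands are named alphabetically: bromo before hydroxo.
The complex ion is anionic, so silver takes the -ate form argentate(I).

ammonium bromohydroxoargentate(I)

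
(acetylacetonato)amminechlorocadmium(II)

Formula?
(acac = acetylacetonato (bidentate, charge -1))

Ligands: 1 chloro (Cl, -1), 1 acetylacetonato (acac, -1), 1 ammine (NH3, neutral). Ligand charge sum = -2.
With Cd in oxidation state +2, the complex ion is [Cd...].

[Cd(acac)Cl(NH3)]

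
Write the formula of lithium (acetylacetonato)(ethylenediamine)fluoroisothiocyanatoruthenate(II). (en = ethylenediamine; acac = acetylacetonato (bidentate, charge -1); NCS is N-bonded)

Li[Ru(acac)(en)F(NCS)]

Ligands: 1 ethylenediamine (en, neutral), 1 fluoro (F, -1), 1 acetylacetonato (acac, -1), 1 isothiocyanato (NCS, -1). Ligand charge sum = -3.
With Ru in oxidation state +2, the complex ion is [Ru...]^1−.
Charge balance with lithium (+1) requires 1 complex ion per 1 lithium.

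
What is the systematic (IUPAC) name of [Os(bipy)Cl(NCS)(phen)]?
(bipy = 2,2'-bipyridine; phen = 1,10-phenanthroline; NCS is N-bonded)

(2,2'-bipyridine)chloroisothiocyanato(1,10-phenanthroline)osmium(II)

There is no counter-ion, so the complex is neutral overall.
Ligand charges: 1×chloro (-1 each), 1×2,2'-bipyridine (neutral), 1×1,10-phenanthroline (neutral), 1×isothiocyanato (-1 each); total -2. So Os + (-2) = 0, giving Os = +2.
Ligands are named alphabetically: bipyridine before chloro before isothiocyanato before phenanthroline.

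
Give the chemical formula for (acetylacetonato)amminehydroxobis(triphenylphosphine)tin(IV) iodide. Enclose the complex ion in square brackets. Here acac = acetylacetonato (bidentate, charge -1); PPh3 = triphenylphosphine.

Ligands: 1 acetylacetonato (acac, -1), 1 ammine (NH3, neutral), 2 triphenylphosphine (PPh3, neutral), 1 hydroxo (OH, -1). Ligand charge sum = -2.
Charge balance with iodide (-1) requires 1 complex ion per 2 iodide.

[Sn(acac)(NH3)(OH)(PPh3)2]I2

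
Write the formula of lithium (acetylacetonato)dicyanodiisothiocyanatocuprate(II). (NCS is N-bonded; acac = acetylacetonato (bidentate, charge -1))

Ligands: 2 isothiocyanato (NCS, -1), 2 cyano (CN, -1), 1 acetylacetonato (acac, -1). Ligand charge sum = -5.
With Cu in oxidation state +2, the complex ion is [Cu...]^3−.
Charge balance with lithium (+1) requires 1 complex ion per 3 lithium.

Li3[Cu(acac)(CN)2(NCS)2]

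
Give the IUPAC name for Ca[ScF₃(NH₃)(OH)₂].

calcium amminetrifluorodihydroxoscandate(III)

The 1 calcium counter-ion carries a total charge of +2, so each complex ion is 2−.
Ligand charges: 1×ammine (neutral), 2×hydroxo (-1 each), 3×fluoro (-1 each); total -5. So Sc + (-5) = 2−, giving Sc = +3.
Ligands are named alphabetically: ammine before fluoro before hydroxo.
The complex ion is anionic, so scandium takes the -ate form scandate(III).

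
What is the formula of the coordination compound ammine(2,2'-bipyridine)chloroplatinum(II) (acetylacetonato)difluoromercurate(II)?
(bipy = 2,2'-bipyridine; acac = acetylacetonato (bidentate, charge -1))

Cation [Pt…]: ligand charges -1, Pt(II) ⇒ ion charge 1+.
Anion [Hg…]: ligand charges -3, Hg(II) ⇒ ion charge 1−.
One 1+ cation balances one 1− anion.

[Pt(bipy)Cl(NH3)][Hg(acac)F2]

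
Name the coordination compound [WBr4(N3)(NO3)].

azidotetrabromonitratotungsten(VI)

There is no counter-ion, so the complex is neutral overall.
Ligand charges: 4×bromo (-1 each), 1×azido (-1 each), 1×nitrato (-1 each); total -6. So W + (-6) = 0, giving W = +6.
Ligands are named alphabetically: azido before bromo before nitrato.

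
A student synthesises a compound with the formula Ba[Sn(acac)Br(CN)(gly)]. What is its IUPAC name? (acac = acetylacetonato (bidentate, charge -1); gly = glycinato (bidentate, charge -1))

The 1 barium counter-ion carries a total charge of +2, so each complex ion is 2−.
Ligand charges: 1×acetylacetonato (-1 each), 1×bromo (-1 each), 1×glycinato (-1 each), 1×cyano (-1 each); total -4. So Sn + (-4) = 2−, giving Sn = +2.
Ligands are named alphabetically: acetylacetonato before bromo before cyano before glycinato.
The complex ion is anionic, so tin takes the -ate form stannate(II).

barium (acetylacetonato)bromocyano(glycinato)stannate(II)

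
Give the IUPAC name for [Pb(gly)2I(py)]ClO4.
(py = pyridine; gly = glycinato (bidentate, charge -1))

bis(glycinato)iodo(pyridine)lead(IV) perchlorate

The 1 perchlorate counter-ion carries a total charge of -1, so each complex ion is 1+.
Ligand charges: 1×iodo (-1 each), 1×pyridine (neutral), 2×glycinato (-1 each); total -3. So Pb + (-3) = 1+, giving Pb = +4.
Ligands are named alphabetically: glycinato before iodo before pyridine.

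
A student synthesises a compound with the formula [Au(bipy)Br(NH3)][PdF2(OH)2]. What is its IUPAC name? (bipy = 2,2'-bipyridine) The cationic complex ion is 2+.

The complex cation is given as 2+; its ligand charges sum to -1, so Au = +3.
A 1:1 salt means the anion carries the equal and opposite charge, 2−.
Anion: ligand charges sum to -4; for the ion to be 2−, Pd = +2.

ammine(2,2'-bipyridine)bromogold(III) difluorodihydroxopalladate(II)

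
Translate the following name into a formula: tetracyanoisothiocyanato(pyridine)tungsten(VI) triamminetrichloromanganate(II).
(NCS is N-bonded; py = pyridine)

[W(CN)4(NCS)(py)][MnCl3(NH3)3]

Cation [W…]: ligand charges -5, W(VI) ⇒ ion charge 1+.
Anion [Mn…]: ligand charges -3, Mn(II) ⇒ ion charge 1−.
One 1+ cation balances one 1− anion.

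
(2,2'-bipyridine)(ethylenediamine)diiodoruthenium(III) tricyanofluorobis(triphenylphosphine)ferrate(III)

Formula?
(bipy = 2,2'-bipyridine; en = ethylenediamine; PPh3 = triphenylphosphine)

Cation [Ru…]: ligand charges -2, Ru(III) ⇒ ion charge 1+.
Anion [Fe…]: ligand charges -4, Fe(III) ⇒ ion charge 1−.
One 1+ cation balances one 1− anion.

[Ru(bipy)(en)I2][Fe(CN)3F(PPh3)2]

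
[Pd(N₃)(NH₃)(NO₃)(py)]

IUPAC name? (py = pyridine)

There is no counter-ion, so the complex is neutral overall.
Ligand charges: 1×nitrato (-1 each), 1×ammine (neutral), 1×azido (-1 each), 1×pyridine (neutral); total -2. So Pd + (-2) = 0, giving Pd = +2.
Ligands are named alphabetically: ammine before azido before nitrato before pyridine.

ammineazidonitrato(pyridine)palladium(II)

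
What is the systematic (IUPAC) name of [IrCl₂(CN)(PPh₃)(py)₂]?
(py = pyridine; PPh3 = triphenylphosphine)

There is no counter-ion, so the complex is neutral overall.
Ligand charges: 1×cyano (-1 each), 2×pyridine (neutral), 2×chloro (-1 each), 1×triphenylphosphine (neutral); total -3. So Ir + (-3) = 0, giving Ir = +3.
Ligands are named alphabetically: chloro before cyano before pyridine before triphenylphosphine.

dichlorocyanobis(pyridine)(triphenylphosphine)iridium(III)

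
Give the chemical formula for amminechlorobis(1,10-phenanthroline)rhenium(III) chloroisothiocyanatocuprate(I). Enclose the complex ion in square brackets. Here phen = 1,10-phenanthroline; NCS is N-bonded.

Cation [Re…]: ligand charges -1, Re(III) ⇒ ion charge 2+.
Anion [Cu…]: ligand charges -2, Cu(I) ⇒ ion charge 1−.

[ReCl(NH3)(phen)2][CuCl(NCS)]2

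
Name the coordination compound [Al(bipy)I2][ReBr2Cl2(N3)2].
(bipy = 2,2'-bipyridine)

(2,2'-bipyridine)diiodoaluminium(III) diazidodibromodichlororhenate(V)

Both ions are complex: the cation is named first with the plain metal name, the anion second with the -ate form; each ion's ligands are alphabetised independently.
Aluminium is always +3 in its complexes; the cation's ligand charges sum to -2, so the complex cation is 1+.
A 1:1 salt means the anion carries the equal and opposite charge, 1−.
Anion: ligand charges sum to -6; for the ion to be 1−, Re = +5.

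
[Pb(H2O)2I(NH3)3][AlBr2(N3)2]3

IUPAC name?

triamminediaquaiodolead(IV) diazidodibromoaluminate(III)

Aluminium is always +3 in its complexes; the anion's ligand charges sum to -4, so the complex anion is 1−.
With 3 anions per cation, the cation must be 3×1 = 3+.
Cation: ligand charges sum to -1; for the ion to be 3+, Pb = +4.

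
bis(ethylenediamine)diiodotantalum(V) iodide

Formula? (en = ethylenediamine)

[Ta(en)2I2]I3

Ligands: 2 iodo (I, -1), 2 ethylenediamine (en, neutral). Ligand charge sum = -2.
With Ta in oxidation state +5, the complex ion is [Ta...]^3+.
Charge balance with iodide (-1) requires 1 complex ion per 3 iodide.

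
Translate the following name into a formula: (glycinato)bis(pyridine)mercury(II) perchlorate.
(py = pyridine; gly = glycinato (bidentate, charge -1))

[Hg(gly)(py)2]ClO4

Ligands: 2 pyridine (py, neutral), 1 glycinato (gly, -1). Ligand charge sum = -1.
With Hg in oxidation state +2, the complex ion is [Hg...]^1+.
Charge balance with perchlorate (-1) requires 1 complex ion per 1 perchlorate.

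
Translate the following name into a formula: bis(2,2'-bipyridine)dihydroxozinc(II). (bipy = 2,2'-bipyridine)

[Zn(bipy)2(OH)2]

Ligands: 2 2,2'-bipyridine (bipy, neutral), 2 hydroxo (OH, -1). Ligand charge sum = -2.
With Zn in oxidation state +2, the complex ion is [Zn...].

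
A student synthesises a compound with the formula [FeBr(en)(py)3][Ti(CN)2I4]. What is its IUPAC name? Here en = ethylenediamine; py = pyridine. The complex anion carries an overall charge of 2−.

bromo(ethylenediamine)tris(pyridine)iron(III) dicyanotetraiodotitanate(IV)

Both ions are complex: the cation is named first with the plain metal name, the anion second with the -ate form; each ion's ligands are alphabetised independently.
The complex anion is given as 2−; its ligand charges sum to -6, so Ti = +4.
A 1:1 salt means the cation carries the equal and opposite charge, 2+.
Cation: ligand charges sum to -1; for the ion to be 2+, Fe = +3.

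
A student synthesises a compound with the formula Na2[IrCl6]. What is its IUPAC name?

sodium hexachloroiridate(IV)

The 2 sodium counter-ions carry a total charge of +2, so each complex ion is 2−.
Ligand charges: 6×chloro (-1 each); total -6. So Ir + (-6) = 2−, giving Ir = +4.
The complex ion is anionic, so iridium takes the -ate form iridate(IV).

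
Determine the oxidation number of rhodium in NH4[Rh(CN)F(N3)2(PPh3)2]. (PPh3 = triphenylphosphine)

+3

1 ammonium outside the brackets (+1 each) → the complex ion is 1−.
Ligand charges: 1×CN = -1; 1×F = -1; 2×PPh3 neutral; 2×N3 = -2; sum -4.
Rh + (-4) = 1− ⇒ Rh is +3.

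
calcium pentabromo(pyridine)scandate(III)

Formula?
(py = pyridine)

Ca[ScBr5(py)]

Ligands: 5 bromo (Br, -1), 1 pyridine (py, neutral). Ligand charge sum = -5.
With Sc in oxidation state +3, the complex ion is [Sc...]^2−.
Charge balance with calcium (+2) requires 1 complex ion per 1 calcium.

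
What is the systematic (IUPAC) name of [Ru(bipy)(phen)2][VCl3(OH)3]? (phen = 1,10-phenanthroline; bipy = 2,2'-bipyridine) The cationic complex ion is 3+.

The complex cation is given as 3+; its ligand charges sum to 0, so Ru = +3.
A 1:1 salt means the anion carries the equal and opposite charge, 3−.
Anion: ligand charges sum to -6; for the ion to be 3−, V = +3.

(2,2'-bipyridine)bis(1,10-phenanthroline)ruthenium(III) trichlorotrihydroxovanadate(III)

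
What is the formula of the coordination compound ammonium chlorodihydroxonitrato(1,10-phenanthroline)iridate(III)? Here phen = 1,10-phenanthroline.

Ligands: 1 chloro (Cl, -1), 1 nitrato (NO3, -1), 1 1,10-phenanthroline (phen, neutral), 2 hydroxo (OH, -1). Ligand charge sum = -4.
Charge balance with ammonium (+1) requires 1 complex ion per 1 ammonium.

NH4[IrCl(NO3)(OH)2(phen)]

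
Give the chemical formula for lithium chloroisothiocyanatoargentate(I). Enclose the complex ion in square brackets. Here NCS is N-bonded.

Li[AgCl(NCS)]

Ligands: 1 chloro (Cl, -1), 1 isothiocyanato (NCS, -1). Ligand charge sum = -2.
With Ag in oxidation state +1, the complex ion is [Ag...]^1−.
Charge balance with lithium (+1) requires 1 complex ion per 1 lithium.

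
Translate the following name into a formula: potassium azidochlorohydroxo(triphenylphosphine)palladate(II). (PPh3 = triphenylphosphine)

Ligands: 1 chloro (Cl, -1), 1 triphenylphosphine (PPh3, neutral), 1 hydroxo (OH, -1), 1 azido (N3, -1). Ligand charge sum = -3.
Charge balance with potassium (+1) requires 1 complex ion per 1 potassium.

K[PdCl(N3)(OH)(PPh3)]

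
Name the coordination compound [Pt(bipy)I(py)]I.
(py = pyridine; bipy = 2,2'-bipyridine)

The 1 iodide counter-ion carries a total charge of -1, so each complex ion is 1+.
Ligand charges: 1×pyridine (neutral), 1×iodo (-1 each), 1×2,2'-bipyridine (neutral); total -1. So Pt + (-1) = 1+, giving Pt = +2.
Ligands are named alphabetically: bipyridine before iodo before pyridine.

(2,2'-bipyridine)iodo(pyridine)platinum(II) iodide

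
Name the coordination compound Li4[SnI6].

The 4 lithium counter-ions carry a total charge of +4, so each complex ion is 4−.
Ligand charges: 6×iodo (-1 each); total -6. So Sn + (-6) = 4−, giving Sn = +2.
The complex ion is anionic, so tin takes the -ate form stannate(II).

lithium hexaiodostannate(II)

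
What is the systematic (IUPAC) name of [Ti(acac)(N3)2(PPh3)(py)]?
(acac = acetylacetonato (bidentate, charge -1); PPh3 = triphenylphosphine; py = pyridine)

(acetylacetonato)diazido(pyridine)(triphenylphosphine)titanium(III)

There is no counter-ion, so the complex is neutral overall.
Ligand charges: 1×acetylacetonato (-1 each), 1×triphenylphosphine (neutral), 1×pyridine (neutral), 2×azido (-1 each); total -3. So Ti + (-3) = 0, giving Ti = +3.
Ligands are named alphabetically: acetylacetonato before azido before pyridine before triphenylphosphine.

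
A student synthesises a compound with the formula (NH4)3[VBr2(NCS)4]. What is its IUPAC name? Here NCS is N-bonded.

ammonium dibromotetraisothiocyanatovanadate(III)

The 3 ammonium counter-ions carry a total charge of +3, so each complex ion is 3−.
Ligand charges: 2×bromo (-1 each), 4×isothiocyanato (-1 each); total -6. So V + (-6) = 3−, giving V = +3.
Ligands are named alphabetically: bromo before isothiocyanato.
The complex ion is anionic, so vanadium takes the -ate form vanadate(III).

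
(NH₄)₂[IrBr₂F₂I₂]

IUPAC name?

The 2 ammonium counter-ions carry a total charge of +2, so each complex ion is 2−.
Ligand charges: 2×fluoro (-1 each), 2×iodo (-1 each), 2×bromo (-1 each); total -6. So Ir + (-6) = 2−, giving Ir = +4.
The complex ion is anionic, so iridium takes the -ate form iridate(IV).

ammonium dibromodifluorodiiodoiridate(IV)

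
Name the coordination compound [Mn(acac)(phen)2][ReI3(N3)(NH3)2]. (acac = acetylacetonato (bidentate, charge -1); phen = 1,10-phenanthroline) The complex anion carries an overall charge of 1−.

Both ions are complex: the cation is named first with the plain metal name, the anion second with the -ate form; each ion's ligands are alphabetised independently.
The complex anion is given as 1−; its ligand charges sum to -4, so Re = +3.
A 1:1 salt means the cation carries the equal and opposite charge, 1+.
Cation: ligand charges sum to -1; for the ion to be 1+, Mn = +2.

(acetylacetonato)bis(1,10-phenanthroline)manganese(II) diammineazidotriiodorhenate(III)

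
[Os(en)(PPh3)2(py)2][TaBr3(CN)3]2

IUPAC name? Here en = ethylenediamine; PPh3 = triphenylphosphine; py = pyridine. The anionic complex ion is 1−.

(ethylenediamine)bis(pyridine)bis(triphenylphosphine)osmium(II) tribromotricyanotantalate(V)

The complex anion is given as 1−; its ligand charges sum to -6, so Ta = +5.
With 2 anions per cation, the cation must be 2×1 = 2+.
Cation: ligand charges sum to 0; for the ion to be 2+, Os = +2.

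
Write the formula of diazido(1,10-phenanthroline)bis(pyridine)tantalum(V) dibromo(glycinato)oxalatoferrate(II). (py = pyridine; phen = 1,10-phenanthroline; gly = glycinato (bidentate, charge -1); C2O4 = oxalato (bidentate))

[Ta(N3)2(phen)(py)2][FeBr2(C2O4)(gly)]

Cation [Ta…]: ligand charges -2, Ta(V) ⇒ ion charge 3+.
Anion [Fe…]: ligand charges -5, Fe(II) ⇒ ion charge 3−.
One 3+ cation balances one 3− anion.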